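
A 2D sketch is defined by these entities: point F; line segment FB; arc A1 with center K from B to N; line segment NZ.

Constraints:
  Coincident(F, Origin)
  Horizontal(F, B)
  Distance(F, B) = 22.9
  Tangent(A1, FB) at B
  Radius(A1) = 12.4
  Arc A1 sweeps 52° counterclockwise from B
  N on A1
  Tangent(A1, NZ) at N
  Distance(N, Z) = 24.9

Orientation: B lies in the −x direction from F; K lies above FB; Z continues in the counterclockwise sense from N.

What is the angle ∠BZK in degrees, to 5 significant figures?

18.646°

F is at the origin; FB is horizontal with |FB| = 22.9 and B on the −x side, so B = (-22.900, 0.0000). Tangency of A1 to FB means the radius KB is perpendicular to FB, so K = B + (0, 12.4) = (-22.900, 12.400). On A1, B sits at bearing -90° from K; a 52° counterclockwise sweep puts N at bearing -38°, so N = K + 12.4·(cos -38°, sin -38°) = (-13.129, 4.7658). Tangency of A1 to NZ means the radius KN is perpendicular to NZ, so NZ runs along (−sin -38°, cos -38°); with |NZ| = 24.9, Z = (2.2013, 24.387). Then cos ∠BZK = ZB·ZK / (|ZB||ZK|), giving 18.646°.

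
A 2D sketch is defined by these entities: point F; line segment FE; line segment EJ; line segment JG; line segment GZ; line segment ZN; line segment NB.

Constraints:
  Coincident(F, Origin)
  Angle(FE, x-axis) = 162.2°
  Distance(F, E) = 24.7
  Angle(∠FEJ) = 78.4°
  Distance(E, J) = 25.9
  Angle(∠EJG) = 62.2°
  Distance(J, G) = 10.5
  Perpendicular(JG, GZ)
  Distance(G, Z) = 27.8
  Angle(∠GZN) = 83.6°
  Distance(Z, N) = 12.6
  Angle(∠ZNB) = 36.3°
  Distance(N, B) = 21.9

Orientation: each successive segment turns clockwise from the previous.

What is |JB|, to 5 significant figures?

22.964

F is at the origin; FE runs at 162.2° with length 24.7, so E = (-23.518, 7.5507). ∠FEJ = 78.4° gives EJ at 60.600° from the x-axis; with |EJ| = 25.9, J = (-10.803, 30.115). ∠EJG = 62.2° gives JG at -57.200° from the x-axis; with |JG| = 10.5, G = (-5.1153, 21.289). JG is perpendicular to GZ, so GZ runs at -147.20°; with |GZ| = 27.8, Z = (-28.483, 6.2297). ∠GZN = 83.6° gives ZN at 116.40° from the x-axis; with |ZN| = 12.6, N = (-34.085, 17.516). ∠ZNB = 36.3° gives NB at -27.300° from the x-axis; with |NB| = 21.9, B = (-14.625, 7.4712). Then |JB| = |B − J| = 22.964.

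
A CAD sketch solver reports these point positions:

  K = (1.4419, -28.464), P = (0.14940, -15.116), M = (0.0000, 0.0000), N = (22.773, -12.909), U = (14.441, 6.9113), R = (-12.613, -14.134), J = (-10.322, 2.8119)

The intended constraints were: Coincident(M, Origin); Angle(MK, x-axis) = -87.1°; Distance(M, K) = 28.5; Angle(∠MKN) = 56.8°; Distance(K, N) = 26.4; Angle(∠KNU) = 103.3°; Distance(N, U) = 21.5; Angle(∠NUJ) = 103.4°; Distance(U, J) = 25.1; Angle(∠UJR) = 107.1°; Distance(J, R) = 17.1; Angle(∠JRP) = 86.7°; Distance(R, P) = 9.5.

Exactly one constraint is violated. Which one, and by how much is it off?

Distance(R, P) = 9.5 — off by 3.30.

M = (0.00, 0.00) ✓; MK at -87.10° ✓; |MK| = 28.50 ✓; ∠MKN = 56.80° ✓; |KN| = 26.40 ✓; ∠KNU = 103.3° ✓; |NU| = 21.50 ✓; ∠NUJ = 103.4° ✓; |UJ| = 25.10 ✓; ∠UJR = 107.1° ✓; |JR| = 17.10 ✓; ∠JRP = 86.70° ✓; |RP| = 12.80 ✗.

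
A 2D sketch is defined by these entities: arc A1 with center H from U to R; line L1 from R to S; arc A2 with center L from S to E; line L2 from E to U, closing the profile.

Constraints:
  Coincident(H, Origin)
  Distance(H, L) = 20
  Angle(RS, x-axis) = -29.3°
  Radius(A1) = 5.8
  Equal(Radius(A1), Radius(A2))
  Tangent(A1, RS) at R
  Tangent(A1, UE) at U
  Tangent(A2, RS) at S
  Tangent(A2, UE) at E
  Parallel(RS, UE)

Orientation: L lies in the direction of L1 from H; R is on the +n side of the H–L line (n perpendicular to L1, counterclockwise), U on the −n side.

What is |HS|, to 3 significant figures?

20.8

The slot axis is L1's direction at -29.3°, so u = (cos -29.3°, sin -29.3°) = (0.872, -0.489) and n = (−sin -29.3°, cos -29.3°) = (0.489, 0.872). H is at the origin and L lies 20.0 along u from H, so L = 20.0·u = (17.4, -9.79). Tangency of A1 to both parallel lines with radius 5.8 puts R and U at H ± 5.8·n: R = (2.84, 5.06), U = (-2.84, -5.06). Equal radii place S and E the same way about L: S = L + 5.8·n = (20.3, -4.73), E = L − 5.8·n = (14.6, -14.8). Then |HS| = |S − H| = 20.8.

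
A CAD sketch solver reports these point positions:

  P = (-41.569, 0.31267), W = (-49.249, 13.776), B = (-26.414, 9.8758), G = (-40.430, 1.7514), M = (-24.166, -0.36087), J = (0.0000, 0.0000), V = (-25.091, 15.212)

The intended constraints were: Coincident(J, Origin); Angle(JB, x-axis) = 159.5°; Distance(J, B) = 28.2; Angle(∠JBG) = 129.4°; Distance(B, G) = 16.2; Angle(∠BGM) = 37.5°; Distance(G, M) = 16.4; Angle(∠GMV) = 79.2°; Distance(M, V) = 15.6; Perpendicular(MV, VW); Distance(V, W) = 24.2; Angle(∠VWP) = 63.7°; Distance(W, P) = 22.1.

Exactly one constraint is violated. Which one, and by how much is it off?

Distance(W, P) = 22.1 — off by 6.60.

J = (0.00, 0.00) ✓; JB at 159.5° ✓; |JB| = 28.20 ✓; ∠JBG = 129.4° ✓; |BG| = 16.20 ✓; ∠BGM = 37.50° ✓; |GM| = 16.40 ✓; ∠GMV = 79.20° ✓; |MV| = 15.60 ✓; ∠(MV, VW) = 90.00° ✓; |VW| = 24.20 ✓; ∠VWP = 63.70° ✓; |WP| = 15.50 ✗.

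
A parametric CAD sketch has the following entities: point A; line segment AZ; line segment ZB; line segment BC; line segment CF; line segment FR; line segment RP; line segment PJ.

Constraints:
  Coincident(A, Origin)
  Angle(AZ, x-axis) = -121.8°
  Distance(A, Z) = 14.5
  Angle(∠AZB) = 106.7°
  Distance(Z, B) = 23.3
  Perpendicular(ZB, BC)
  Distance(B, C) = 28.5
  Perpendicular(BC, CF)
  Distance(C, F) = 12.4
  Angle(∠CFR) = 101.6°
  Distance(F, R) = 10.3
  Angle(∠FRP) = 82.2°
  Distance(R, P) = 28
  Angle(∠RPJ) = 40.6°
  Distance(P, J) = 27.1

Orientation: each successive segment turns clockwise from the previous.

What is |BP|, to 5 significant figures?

21.341

A is at the origin; AZ runs at -121.8° with length 14.5, so Z = (-7.6409, -12.323). ∠AZB = 106.7° gives ZB at 164.90° from the x-axis; with |ZB| = 23.3, B = (-30.136, -6.2537). The perpendicularity gives BC at right angles to ZB, so BC runs at 74.900°; with |BC| = 28.5, C = (-22.712, 21.262). BC is perpendicular to CF, so CF runs at -15.100°; with |CF| = 12.4, F = (-10.740, 18.032). ∠CFR = 101.6° gives FR at -93.500° from the x-axis; with |FR| = 10.3, R = (-11.369, 7.7512). ∠FRP = 82.2° gives RP at 168.70° from the x-axis; with |RP| = 28.0, P = (-38.826, 13.238). Then |BP| = |P − B| = 21.341.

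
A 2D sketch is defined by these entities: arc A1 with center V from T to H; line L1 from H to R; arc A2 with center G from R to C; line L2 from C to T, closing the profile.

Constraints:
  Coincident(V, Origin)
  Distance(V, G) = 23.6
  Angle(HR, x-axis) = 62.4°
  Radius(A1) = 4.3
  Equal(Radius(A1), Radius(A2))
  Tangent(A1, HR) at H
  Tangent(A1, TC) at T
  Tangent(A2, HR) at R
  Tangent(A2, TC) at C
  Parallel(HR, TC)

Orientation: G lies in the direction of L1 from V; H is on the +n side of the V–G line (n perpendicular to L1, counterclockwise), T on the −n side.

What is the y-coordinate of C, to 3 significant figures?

18.9

The slot axis is L1's direction at 62.4°, so u = (cos 62.4°, sin 62.4°) = (0.463, 0.886) and n = (−sin 62.4°, cos 62.4°) = (-0.886, 0.463). V is at the origin and G lies 23.6 along u from V, so G = 23.6·u = (10.9, 20.9). Tangency of A1 to both parallel lines with radius 4.3 puts H and T at V ± 4.3·n: H = (-3.81, 1.99), T = (3.81, -1.99). Equal radii place R and C the same way about G: R = G + 4.3·n = (7.12, 22.9), C = G − 4.3·n = (14.7, 18.9). So C.y = 18.9.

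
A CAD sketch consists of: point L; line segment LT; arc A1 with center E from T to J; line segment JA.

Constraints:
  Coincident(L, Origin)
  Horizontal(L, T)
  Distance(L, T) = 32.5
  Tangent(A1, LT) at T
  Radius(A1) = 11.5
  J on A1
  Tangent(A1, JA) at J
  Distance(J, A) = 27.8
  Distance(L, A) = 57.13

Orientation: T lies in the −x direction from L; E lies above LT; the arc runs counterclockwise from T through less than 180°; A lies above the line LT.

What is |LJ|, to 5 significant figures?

29.779

L is at the origin; LT is horizontal with |LT| = 32.5 and T on the −x side, so T = (-32.500, 0.0000). Tangency of A1 to LT means the radius ET is perpendicular to LT, so E = T + (0, 11.5) = (-32.500, 11.500). Since EJ ⟂ JA (tangency), |EA| = √(11.5² + 27.8²) = 30.085 regardless of where J sits on A1. So A lies on both circle(L, 57.13) and circle(E, 30.085); the above-LT intersection is A = (-40.214, 40.579). J is the foot of the tangent from A: J = (-23.356, 18.474).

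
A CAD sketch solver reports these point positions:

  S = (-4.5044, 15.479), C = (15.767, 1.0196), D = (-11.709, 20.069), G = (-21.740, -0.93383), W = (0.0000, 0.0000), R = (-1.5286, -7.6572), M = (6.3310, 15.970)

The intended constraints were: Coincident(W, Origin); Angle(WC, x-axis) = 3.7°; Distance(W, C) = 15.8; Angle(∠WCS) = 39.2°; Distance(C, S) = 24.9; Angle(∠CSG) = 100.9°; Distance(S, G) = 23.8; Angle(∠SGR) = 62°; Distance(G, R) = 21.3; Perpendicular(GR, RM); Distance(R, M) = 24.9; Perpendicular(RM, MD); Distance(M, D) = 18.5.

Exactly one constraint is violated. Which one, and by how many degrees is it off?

Perpendicular(RM, MD) — off by 5.60°.

W = (0.00, 0.00) ✓; WC at 3.700° ✓; |WC| = 15.80 ✓; ∠WCS = 39.20° ✓; |CS| = 24.90 ✓; ∠CSG = 100.9° ✓; |SG| = 23.80 ✓; ∠SGR = 62.00° ✓; |GR| = 21.30 ✓; ∠(GR, RM) = 90.00° ✓; |RM| = 24.90 ✓; ∠(RM, MD) = 95.60° ✗; |MD| = 18.50 ✓.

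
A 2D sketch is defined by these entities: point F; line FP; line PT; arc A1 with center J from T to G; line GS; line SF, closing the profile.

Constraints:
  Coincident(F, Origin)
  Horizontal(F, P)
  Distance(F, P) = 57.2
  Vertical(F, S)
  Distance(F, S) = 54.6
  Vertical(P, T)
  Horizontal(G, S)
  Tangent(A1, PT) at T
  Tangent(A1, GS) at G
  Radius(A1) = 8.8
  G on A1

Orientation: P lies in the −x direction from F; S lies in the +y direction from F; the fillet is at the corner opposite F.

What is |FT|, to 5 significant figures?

73.277

The virtual corner opposite F is at (-57.200, 54.600). The tangent condition forces JT to be normal to PT and since A1 is tangent to GS there, JG ⟂ GS, with radius 8.8, so the center J sits 8.8 in from both sides at J = (-48.400, 45.800). That places the tangent points at T = (-57.200, 45.800) on PT and G = (-48.400, 54.600) on GS. Then |FT| = |T − F| = 73.277.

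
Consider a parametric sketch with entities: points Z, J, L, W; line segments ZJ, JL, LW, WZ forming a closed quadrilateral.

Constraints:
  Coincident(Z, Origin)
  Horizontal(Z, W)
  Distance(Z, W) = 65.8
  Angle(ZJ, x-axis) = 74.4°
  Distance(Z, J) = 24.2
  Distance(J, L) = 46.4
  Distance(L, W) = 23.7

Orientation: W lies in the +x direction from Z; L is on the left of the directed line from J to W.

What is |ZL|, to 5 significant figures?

56.367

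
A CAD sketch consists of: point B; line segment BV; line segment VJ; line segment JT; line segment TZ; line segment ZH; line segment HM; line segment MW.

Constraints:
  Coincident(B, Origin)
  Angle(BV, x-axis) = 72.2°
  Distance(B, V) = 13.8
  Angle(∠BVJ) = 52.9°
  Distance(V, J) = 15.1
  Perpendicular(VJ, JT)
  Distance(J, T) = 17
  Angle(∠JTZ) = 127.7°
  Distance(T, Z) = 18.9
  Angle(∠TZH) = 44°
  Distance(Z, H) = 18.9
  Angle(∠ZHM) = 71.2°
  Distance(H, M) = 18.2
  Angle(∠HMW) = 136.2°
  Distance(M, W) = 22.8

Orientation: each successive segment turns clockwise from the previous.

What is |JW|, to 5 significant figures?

41.306

B is at the origin; BV runs at 72.2° with length 13.8, so V = (4.2186, 13.139). ∠BVJ = 52.9° gives VJ at -54.900° from the x-axis; with |VJ| = 15.1, J = (12.901, 0.78532). VJ is perpendicular to JT, so JT runs at -144.90°; with |JT| = 17.0, T = (-1.0074, -8.9898). ∠JTZ = 127.7° gives TZ at 162.80° from the x-axis; with |TZ| = 18.9, Z = (-19.062, -3.4009). ∠TZH = 44.0° gives ZH at 26.800° from the x-axis; with |ZH| = 18.9, H = (-2.1923, 5.1207). ∠ZHM = 71.2° gives HM at -82.000° from the x-axis; with |HM| = 18.2, M = (0.34069, -12.902). ∠HMW = 136.2° gives MW at -125.80° from the x-axis; with |MW| = 22.8, W = (-12.996, -31.394). Then |JW| = |W − J| = 41.306.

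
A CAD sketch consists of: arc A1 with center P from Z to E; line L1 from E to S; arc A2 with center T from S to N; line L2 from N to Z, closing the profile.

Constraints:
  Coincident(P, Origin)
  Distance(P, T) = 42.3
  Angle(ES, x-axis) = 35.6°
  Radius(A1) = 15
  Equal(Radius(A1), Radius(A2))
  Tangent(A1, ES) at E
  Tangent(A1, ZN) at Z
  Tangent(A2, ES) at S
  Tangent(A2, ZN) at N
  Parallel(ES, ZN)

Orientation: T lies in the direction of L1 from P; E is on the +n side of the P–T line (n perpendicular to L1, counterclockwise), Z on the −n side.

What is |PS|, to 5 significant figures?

44.881

Tangency of A1 to both parallel lines with radius 15.0 puts E and Z at P ± 15.0·n: E = (-8.7318, 12.197), Z = (8.7318, -12.197). Equal radii place S and N the same way about T: S = T + 15.0·n = (25.662, 36.820), N = T − 15.0·n = (43.126, 12.427). Then |PS| = |S − P| = 44.881.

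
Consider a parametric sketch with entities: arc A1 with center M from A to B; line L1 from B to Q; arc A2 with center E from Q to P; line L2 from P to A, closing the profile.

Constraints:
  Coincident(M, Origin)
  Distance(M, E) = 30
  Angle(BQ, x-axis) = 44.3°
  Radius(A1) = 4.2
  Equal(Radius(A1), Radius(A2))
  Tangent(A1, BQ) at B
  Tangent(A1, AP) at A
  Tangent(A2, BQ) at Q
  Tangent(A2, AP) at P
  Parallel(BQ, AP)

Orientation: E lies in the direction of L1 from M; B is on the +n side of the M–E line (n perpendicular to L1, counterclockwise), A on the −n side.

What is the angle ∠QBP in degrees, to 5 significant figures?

15.642°

The slot axis is L1's direction at 44.3°, so u = (cos 44.3°, sin 44.3°) = (0.71569, 0.69842) and n = (−sin 44.3°, cos 44.3°) = (-0.69842, 0.71569). M is at the origin and E lies 30.0 along u from M, so E = 30.0·u = (21.471, 20.952). Tangency of A1 to both parallel lines with radius 4.2 puts B and A at M ± 4.2·n: B = (-2.9333, 3.0059), A = (2.9333, -3.0059). Equal radii place Q and P the same way about E: Q = E + 4.2·n = (18.537, 23.958), P = E − 4.2·n = (24.404, 17.947). Then cos ∠QBP = BQ·BP / (|BQ||BP|), giving 15.642°.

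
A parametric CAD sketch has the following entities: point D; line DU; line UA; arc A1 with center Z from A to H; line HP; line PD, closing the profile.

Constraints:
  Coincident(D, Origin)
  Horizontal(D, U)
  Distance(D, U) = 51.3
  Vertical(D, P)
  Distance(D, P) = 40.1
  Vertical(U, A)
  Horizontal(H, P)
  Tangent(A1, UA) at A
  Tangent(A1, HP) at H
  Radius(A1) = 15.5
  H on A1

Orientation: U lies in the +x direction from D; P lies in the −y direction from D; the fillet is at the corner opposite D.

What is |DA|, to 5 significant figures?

56.893

The virtual corner opposite D is at (51.300, -40.100). Tangency of A1 to UA means the radius ZA is perpendicular to UA and A1 meets HP tangentially, so ZH is at right angles to HP, with radius 15.5, so the center Z sits 15.5 in from both sides at Z = (35.800, -24.600). That places the tangent points at A = (51.300, -24.600) on UA and H = (35.800, -40.100) on HP. Then |DA| = |A − D| = 56.893.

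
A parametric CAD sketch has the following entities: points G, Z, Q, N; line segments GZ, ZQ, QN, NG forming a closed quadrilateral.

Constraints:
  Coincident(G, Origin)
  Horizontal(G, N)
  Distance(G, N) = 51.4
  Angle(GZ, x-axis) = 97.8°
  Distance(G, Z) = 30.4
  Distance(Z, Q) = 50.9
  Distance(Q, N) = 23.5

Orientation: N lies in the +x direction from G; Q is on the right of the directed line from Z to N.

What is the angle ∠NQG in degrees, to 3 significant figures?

144°

G is at the origin; GN is horizontal with |GN| = 51.4 and N in +x, so N = (51.4, 0). GZ runs at 97.8° with |GZ| = 30.4, so Z = (-4.13, 30.1). Q is determined by |ZQ| = 50.9 and |QN| = 23.5 together: it lies at the intersection of circle(Z, 50.9) and circle(N, 23.5). With |ZN| = 63.2, the foot of the radical line on ZN is 47.7 from Z and the perpendicular offset is √(50.9² − 47.7²) = 17.7. Taking the right-of-ZN solution: Q = (29.4, -8.20).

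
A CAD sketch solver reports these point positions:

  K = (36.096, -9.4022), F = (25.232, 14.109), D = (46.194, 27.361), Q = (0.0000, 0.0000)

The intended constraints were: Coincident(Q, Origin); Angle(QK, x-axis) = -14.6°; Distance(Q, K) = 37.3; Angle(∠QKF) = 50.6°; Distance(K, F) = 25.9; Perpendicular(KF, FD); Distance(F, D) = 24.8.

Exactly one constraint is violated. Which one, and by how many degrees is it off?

Perpendicular(KF, FD) — off by 7.50°.

Q = (0.00, 0.00) ✓; QK at -14.60° ✓; |QK| = 37.30 ✓; ∠QKF = 50.60° ✓; |KF| = 25.90 ✓; ∠(KF, FD) = 82.50° ✗; |FD| = 24.80 ✓.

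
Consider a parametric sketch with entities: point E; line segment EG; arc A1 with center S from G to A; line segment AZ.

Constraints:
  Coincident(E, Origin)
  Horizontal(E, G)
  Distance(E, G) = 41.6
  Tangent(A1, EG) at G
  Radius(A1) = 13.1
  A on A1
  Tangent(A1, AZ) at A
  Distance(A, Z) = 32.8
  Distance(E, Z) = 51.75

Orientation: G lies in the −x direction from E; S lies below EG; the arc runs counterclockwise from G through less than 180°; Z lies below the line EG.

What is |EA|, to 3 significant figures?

55.3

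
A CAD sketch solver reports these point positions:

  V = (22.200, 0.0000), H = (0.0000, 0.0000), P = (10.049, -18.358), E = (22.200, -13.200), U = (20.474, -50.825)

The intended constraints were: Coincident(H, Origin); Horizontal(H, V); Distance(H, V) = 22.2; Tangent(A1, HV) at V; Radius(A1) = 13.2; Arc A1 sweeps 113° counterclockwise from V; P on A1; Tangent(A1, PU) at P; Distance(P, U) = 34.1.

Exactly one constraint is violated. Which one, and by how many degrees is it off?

Tangent(A1, PU) at P — off by 5.20°.

H = (0.00, 0.00) ✓; H.y = 0.00, V.y = 0.00 ✓; |HV| = 22.20 ✓; ∠(EV, VH) = 90.00° ✓; |EV| = 13.20 ✓; bearing(E→P) − bearing(E→V) = 113.0° ✓; |EP| = 13.20 ✓; ∠(EP, PU) = 95.20° ✗; |PU| = 34.10 ✓.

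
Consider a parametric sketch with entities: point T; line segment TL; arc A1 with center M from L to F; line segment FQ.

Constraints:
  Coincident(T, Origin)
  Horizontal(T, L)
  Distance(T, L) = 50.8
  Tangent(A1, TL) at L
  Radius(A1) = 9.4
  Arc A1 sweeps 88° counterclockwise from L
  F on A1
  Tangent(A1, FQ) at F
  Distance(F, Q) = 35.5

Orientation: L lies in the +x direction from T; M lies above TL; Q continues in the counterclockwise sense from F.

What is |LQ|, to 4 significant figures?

45.80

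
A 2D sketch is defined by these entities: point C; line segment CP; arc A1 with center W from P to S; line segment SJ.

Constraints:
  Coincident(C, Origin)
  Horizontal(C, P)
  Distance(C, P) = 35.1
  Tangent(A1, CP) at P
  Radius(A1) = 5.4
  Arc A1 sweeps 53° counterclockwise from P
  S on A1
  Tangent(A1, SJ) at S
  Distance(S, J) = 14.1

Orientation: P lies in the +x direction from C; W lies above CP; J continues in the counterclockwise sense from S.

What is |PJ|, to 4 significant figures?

18.54

C is at the origin; C and P share the same y with |CP| = 35.1 and P on the +x side, so P = (35.10, 0.000). A1 meets CP tangentially, so WP is at right angles to CP, so W = P + (0, 5.4) = (35.10, 5.400). On A1, P sits at bearing -90° from W; a 53° counterclockwise sweep puts S at bearing -37°, so S = W + 5.4·(cos -37°, sin -37°) = (39.41, 2.150). Since A1 is tangent to SJ there, WS ⟂ SJ, so SJ runs along (−sin -37°, cos -37°); with |SJ| = 14.1, J = (47.90, 13.41). Then |PJ| = |J − P| = 18.54.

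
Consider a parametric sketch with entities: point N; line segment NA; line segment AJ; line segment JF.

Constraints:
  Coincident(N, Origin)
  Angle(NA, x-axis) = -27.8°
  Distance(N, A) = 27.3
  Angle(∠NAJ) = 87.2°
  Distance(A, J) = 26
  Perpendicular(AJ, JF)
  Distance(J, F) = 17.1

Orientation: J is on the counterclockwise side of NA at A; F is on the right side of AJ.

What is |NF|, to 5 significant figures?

50.763

N is at the origin; NA runs at -27.8° with length 27.3, so A = 27.3·(cos -27.8°, sin -27.8°) = (24.149, -12.732). ∠NAJ = 87.2°, so AJ runs at -27.8° + (180° − 87.2°) = 65.000° from the x-axis; with |AJ| = 26.0, J = A + 26.0·(cos 65.000°, sin 65.000°) = (35.137, 10.832). AJ ⟂ JF; with |JF| = 17.1 on the right of AJ, F = J + 17.1·(0.90631, -0.42262) = (50.635, 3.6049). Then |NF| = |F − N| = 50.763.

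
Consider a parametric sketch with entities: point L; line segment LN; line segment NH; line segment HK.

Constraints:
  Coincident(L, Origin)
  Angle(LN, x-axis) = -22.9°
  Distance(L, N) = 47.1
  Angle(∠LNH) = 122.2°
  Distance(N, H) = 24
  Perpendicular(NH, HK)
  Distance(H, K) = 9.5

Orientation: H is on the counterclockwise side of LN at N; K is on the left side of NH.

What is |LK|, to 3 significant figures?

57.7

L is at the origin; LN runs at -22.9° with length 47.1, so N = 47.1·(cos -22.9°, sin -22.9°) = (43.4, -18.3). ∠LNH = 122.2°, so NH runs at -22.9° + (180° − 122.2°) = 34.9° from the x-axis; with |NH| = 24.0, H = N + 24.0·(cos 34.9°, sin 34.9°) = (63.1, -4.60). The perpendicularity gives HK at right angles to NH; with |HK| = 9.5 on the left of NH, K = H + 9.5·(-0.572, 0.820) = (57.6, 3.20). Then |LK| = |K − L| = 57.7.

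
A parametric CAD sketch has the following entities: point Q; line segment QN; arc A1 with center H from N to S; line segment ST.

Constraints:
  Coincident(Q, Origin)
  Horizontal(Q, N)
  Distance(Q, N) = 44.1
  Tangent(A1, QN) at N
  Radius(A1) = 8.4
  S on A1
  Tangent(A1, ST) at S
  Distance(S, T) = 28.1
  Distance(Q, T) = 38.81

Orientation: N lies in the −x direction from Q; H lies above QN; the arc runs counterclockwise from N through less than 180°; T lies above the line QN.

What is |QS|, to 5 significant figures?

36.829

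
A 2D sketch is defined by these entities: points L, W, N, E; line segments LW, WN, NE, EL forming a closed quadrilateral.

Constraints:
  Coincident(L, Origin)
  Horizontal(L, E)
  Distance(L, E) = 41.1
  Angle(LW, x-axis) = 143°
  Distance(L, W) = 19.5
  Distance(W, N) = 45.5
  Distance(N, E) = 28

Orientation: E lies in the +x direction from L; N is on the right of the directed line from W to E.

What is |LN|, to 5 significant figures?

26.048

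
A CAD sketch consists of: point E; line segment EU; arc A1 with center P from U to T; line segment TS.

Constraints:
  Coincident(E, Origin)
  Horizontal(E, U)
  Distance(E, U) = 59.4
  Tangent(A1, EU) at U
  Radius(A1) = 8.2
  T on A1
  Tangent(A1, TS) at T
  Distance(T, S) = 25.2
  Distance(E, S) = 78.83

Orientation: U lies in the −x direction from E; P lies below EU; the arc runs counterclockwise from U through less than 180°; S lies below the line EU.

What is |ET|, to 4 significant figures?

67.77

Checks: ∠(PU, UE) = 90.00° ✓; |PT| = 8.200 ✓; ∠(PT, TS) = 90.00° ✓; |TS| = 25.20 ✓; |ES| = 78.83 ✓.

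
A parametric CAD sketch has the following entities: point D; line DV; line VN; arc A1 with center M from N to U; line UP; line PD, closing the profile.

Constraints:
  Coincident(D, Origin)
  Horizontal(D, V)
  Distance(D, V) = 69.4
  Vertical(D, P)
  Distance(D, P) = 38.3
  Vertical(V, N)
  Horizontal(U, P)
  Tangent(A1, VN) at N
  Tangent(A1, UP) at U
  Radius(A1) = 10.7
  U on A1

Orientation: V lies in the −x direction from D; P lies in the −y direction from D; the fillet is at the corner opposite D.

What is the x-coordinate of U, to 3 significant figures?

-58.7

D is at the origin; D and V share the same y with |DV| = 69.4 and V on the −x side, so V = (-69.4, 0.00). DP is vertical with |DP| = 38.3 and P on the −y side, so P = (0.00, -38.3). The virtual corner opposite D is at (-69.4, -38.3). The tangent condition forces MN to be normal to VN and tangency of A1 to UP means the radius MU is perpendicular to UP, with radius 10.7, so the center M sits 10.7 in from both sides at M = (-58.7, -27.6). That places the tangent points at N = (-69.4, -27.6) on VN and U = (-58.7, -38.3) on UP. So U.x = -58.7.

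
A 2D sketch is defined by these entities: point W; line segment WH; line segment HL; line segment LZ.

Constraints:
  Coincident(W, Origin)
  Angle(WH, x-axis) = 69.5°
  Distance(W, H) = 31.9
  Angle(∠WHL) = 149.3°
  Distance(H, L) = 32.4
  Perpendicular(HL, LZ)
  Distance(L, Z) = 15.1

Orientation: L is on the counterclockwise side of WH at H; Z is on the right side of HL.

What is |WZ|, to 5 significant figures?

67.562

W is at the origin; WH runs at 69.5° with length 31.9, so H = 31.9·(cos 69.5°, sin 69.5°) = (11.172, 29.880). ∠WHL = 149.3°, so HL runs at 69.5° + (180° − 149.3°) = 100.20° from the x-axis; with |HL| = 32.4, L = H + 32.4·(cos 100.20°, sin 100.20°) = (5.4341, 61.768). HL ⟂ LZ; with |LZ| = 15.1 on the right of HL, Z = L + 15.1·(0.98420, 0.17708) = (20.295, 64.442). Then |WZ| = |Z − W| = 67.562.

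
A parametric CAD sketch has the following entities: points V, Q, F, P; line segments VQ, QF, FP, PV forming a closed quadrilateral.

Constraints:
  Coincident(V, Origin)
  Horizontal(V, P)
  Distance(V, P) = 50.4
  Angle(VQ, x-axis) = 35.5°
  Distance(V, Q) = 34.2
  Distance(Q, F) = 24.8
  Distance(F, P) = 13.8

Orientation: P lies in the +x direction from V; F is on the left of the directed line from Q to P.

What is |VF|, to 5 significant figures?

53.655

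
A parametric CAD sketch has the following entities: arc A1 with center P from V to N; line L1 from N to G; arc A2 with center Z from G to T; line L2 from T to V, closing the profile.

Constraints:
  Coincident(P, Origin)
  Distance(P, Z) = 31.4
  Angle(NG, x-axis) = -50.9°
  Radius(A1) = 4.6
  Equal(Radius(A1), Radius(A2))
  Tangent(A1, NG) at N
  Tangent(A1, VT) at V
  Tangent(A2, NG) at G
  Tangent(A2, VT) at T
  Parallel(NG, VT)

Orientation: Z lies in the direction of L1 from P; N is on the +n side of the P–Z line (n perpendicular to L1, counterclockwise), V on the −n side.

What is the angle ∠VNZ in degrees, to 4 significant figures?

81.67°

The slot axis is L1's direction at -50.9°, so u = (cos -50.9°, sin -50.9°) = (0.6307, -0.7760) and n = (−sin -50.9°, cos -50.9°) = (0.7760, 0.6307). P is at the origin and Z lies 31.4 along u from P, so Z = 31.4·u = (19.80, -24.37). Tangency of A1 to both parallel lines with radius 4.6 puts N and V at P ± 4.6·n: N = (3.570, 2.901), V = (-3.570, -2.901). Then cos ∠VNZ = NV·NZ / (|NV||NZ|), giving 81.67°.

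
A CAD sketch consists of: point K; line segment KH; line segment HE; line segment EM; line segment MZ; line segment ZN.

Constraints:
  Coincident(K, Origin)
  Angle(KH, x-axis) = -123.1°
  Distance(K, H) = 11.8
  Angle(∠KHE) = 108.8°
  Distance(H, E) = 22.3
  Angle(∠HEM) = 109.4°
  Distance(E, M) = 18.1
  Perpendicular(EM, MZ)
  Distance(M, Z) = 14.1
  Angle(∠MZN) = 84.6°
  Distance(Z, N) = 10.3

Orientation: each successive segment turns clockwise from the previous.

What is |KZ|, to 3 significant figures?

21.6

K is at the origin; KH runs at -123.1° with length 11.8, so H = (-6.44, -9.89). ∠KHE = 108.8° gives HE at 166° from the x-axis; with |HE| = 22.3, E = (-28.1, -4.38). ∠HEM = 109.4° gives EM at 95.1° from the x-axis; with |EM| = 18.1, M = (-29.7, 13.7). EM ⟂ MZ, so MZ runs at 5.10°; with |MZ| = 14.1, Z = (-15.6, 14.9). Then |KZ| = |Z − K| = 21.6.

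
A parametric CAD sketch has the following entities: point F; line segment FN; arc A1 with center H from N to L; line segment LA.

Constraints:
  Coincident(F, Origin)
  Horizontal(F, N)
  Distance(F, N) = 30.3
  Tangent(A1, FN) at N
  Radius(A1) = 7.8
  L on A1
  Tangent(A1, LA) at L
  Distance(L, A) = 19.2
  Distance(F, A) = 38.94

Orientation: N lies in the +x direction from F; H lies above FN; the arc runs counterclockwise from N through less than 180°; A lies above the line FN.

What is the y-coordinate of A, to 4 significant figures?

28.23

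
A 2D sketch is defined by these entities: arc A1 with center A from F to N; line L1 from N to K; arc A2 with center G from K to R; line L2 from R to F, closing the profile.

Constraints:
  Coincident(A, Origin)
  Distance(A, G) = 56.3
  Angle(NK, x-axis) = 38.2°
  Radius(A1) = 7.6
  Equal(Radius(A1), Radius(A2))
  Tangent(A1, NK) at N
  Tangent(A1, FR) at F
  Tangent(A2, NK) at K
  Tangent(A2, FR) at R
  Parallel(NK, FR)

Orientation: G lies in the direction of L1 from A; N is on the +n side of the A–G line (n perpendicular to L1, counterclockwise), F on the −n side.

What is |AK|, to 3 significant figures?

56.8

Tangency of A1 to both parallel lines with radius 7.6 puts N and F at A ± 7.6·n: N = (-4.70, 5.97), F = (4.70, -5.97). Equal radii place K and R the same way about G: K = G + 7.6·n = (39.5, 40.8), R = G − 7.6·n = (48.9, 28.8). Then |AK| = |K − A| = 56.8.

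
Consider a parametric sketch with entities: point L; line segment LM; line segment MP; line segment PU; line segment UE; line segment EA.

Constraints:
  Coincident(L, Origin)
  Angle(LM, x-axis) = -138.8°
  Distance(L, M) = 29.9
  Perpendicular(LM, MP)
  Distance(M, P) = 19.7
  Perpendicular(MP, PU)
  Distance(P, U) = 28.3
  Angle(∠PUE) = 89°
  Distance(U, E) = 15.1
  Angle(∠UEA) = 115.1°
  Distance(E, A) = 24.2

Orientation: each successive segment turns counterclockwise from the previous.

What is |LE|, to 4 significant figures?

4.965

L is at the origin; LM runs at -138.8° with length 29.9, so M = (-22.50, -19.69). LM ⟂ MP, so MP runs at -48.80°; with |MP| = 19.7, P = (-9.521, -34.52). MP is perpendicular to PU, so PU runs at 41.20°; with |PU| = 28.3, U = (11.77, -15.88). ∠PUE = 89.0° gives UE at 132.2° from the x-axis; with |UE| = 15.1, E = (1.629, -4.690). Then |LE| = |E − L| = 4.965.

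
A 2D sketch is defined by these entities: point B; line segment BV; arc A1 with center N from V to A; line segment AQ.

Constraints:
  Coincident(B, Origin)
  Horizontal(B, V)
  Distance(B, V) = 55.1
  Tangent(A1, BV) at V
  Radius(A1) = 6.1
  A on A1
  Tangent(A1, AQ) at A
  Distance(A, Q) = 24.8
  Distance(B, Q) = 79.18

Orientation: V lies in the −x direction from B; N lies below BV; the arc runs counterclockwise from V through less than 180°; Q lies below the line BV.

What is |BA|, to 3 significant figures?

59.5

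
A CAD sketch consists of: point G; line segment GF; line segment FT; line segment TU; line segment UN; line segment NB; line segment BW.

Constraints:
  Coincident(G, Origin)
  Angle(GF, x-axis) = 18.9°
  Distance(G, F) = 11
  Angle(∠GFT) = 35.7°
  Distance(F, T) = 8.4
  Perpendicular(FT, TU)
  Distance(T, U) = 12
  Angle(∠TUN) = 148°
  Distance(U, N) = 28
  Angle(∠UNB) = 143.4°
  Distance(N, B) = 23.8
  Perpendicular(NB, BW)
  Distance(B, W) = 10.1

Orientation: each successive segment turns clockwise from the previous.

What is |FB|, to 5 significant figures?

52.837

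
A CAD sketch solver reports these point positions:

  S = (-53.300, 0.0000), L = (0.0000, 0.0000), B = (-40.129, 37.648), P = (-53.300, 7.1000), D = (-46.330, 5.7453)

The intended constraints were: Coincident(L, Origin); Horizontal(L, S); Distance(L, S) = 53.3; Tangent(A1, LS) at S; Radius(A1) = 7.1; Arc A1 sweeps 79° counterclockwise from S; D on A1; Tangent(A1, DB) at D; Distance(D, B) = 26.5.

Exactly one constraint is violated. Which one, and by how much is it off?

Distance(D, B) = 26.5 — off by 6.00.

L = (0.00, 0.00) ✓; L.y = 0.00, S.y = 0.00 ✓; |LS| = 53.30 ✓; ∠(PS, SL) = 90.00° ✓; |PS| = 7.100 ✓; bearing(P→D) − bearing(P→S) = 79.00° ✓; |PD| = 7.100 ✓; ∠(PD, DB) = 90.00° ✓; |DB| = 32.50 ✗.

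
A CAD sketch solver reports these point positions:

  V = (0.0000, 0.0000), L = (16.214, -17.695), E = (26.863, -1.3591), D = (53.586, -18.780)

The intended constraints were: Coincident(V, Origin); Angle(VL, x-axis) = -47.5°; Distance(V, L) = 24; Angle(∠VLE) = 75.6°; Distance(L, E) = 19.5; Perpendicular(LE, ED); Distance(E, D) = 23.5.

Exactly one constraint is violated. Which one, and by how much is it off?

Distance(E, D) = 23.5 — off by 8.40.

V = (0.00, 0.00) ✓; VL at -47.50° ✓; |VL| = 24.00 ✓; ∠VLE = 75.60° ✓; |LE| = 19.50 ✓; ∠(LE, ED) = 90.00° ✓; |ED| = 31.90 ✗.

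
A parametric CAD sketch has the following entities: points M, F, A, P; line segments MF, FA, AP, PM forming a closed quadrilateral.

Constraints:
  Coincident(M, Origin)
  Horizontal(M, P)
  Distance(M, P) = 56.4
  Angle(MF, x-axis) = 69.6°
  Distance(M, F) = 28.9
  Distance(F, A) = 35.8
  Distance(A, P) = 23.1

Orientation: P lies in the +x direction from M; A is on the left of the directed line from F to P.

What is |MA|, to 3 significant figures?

49.5

Checks: MF at 69.60° ✓; |FA| = 35.80 ✓; |AP| = 23.10 ✓.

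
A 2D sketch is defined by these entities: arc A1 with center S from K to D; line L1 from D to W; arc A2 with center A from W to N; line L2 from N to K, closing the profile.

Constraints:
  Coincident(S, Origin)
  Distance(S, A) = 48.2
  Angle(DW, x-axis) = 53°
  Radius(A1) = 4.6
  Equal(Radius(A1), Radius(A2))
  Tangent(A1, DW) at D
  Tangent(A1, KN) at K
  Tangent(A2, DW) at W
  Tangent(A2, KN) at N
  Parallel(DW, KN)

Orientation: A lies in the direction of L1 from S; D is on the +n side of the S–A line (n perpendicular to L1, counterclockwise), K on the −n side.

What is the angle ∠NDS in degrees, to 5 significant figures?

79.194°

Tangency of A1 to both parallel lines with radius 4.6 puts D and K at S ± 4.6·n: D = (-3.6737, 2.7683), K = (3.6737, -2.7683). Equal radii place W and N the same way about A: W = A + 4.6·n = (25.334, 41.263), N = A − 4.6·n = (32.681, 35.726). Then cos ∠NDS = DN·DS / (|DN||DS|), giving 79.194°.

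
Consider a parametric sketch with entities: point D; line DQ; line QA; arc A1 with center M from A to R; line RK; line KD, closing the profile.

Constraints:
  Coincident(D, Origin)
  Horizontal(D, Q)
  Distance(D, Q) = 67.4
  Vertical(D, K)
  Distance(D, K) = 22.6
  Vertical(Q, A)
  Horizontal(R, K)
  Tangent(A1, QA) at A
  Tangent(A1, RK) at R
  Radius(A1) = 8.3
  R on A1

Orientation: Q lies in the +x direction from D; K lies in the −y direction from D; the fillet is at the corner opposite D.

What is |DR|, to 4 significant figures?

63.27

The virtual corner opposite D is at (67.40, -22.60). Tangency of A1 to QA means the radius MA is perpendicular to QA and A1 meets RK tangentially, so MR is at right angles to RK, with radius 8.3, so the center M sits 8.3 in from both sides at M = (59.10, -14.30). That places the tangent points at A = (67.40, -14.30) on QA and R = (59.10, -22.60) on RK. Then |DR| = |R − D| = 63.27.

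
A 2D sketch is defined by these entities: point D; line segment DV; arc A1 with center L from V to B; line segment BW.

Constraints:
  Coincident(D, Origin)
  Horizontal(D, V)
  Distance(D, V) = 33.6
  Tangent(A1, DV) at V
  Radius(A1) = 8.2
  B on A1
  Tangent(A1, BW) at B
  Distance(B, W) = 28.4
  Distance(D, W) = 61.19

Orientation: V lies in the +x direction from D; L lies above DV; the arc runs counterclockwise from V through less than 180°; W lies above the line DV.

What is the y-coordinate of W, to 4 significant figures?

30.42

D is at the origin; DV is horizontal with |DV| = 33.6 and V on the +x side, so V = (33.60, 0.000). The tangent condition forces LV to be normal to DV, so L = V + (0, 8.2) = (33.60, 8.200). Since LB ⟂ BW (tangency), |LW| = √(8.2² + 28.4²) = 29.56 regardless of where B sits on A1. So W lies on both circle(D, 61.19) and circle(L, 29.56); the above-DV intersection is W = (53.09, 30.42). B is the foot of the tangent from W: B = (41.02, 4.716).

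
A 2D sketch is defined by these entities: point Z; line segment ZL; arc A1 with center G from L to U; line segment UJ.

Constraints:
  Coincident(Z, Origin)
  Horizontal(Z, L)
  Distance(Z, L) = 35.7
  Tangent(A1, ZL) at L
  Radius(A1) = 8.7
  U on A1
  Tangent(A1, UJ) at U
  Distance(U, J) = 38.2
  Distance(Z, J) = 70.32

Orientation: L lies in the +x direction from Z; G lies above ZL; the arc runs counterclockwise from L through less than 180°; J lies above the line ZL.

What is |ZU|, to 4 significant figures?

44.31

Z is at the origin; ZL is horizontal with |ZL| = 35.7 and L on the +x side, so L = (35.70, 0.000). A1 meets ZL tangentially, so GL is at right angles to ZL, so G = L + (0, 8.7) = (35.70, 8.700). Since GU ⟂ UJ (tangency), |GJ| = √(8.7² + 38.2²) = 39.18 regardless of where U sits on A1. So J lies on both circle(Z, 70.32) and circle(G, 39.18); the above-ZL intersection is J = (56.45, 41.93). U is the foot of the tangent from J: U = (43.92, 5.846).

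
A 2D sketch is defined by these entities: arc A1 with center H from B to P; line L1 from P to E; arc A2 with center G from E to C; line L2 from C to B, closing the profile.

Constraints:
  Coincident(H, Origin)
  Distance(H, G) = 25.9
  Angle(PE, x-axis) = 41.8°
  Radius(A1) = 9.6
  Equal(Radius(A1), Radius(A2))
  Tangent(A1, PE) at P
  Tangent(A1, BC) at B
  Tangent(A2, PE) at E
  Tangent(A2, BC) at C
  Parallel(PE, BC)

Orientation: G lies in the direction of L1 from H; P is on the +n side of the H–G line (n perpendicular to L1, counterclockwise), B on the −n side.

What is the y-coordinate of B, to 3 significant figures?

-7.16

H is at the origin and G lies 25.9 along u from H, so G = 25.9·u = (19.3, 17.3). Tangency of A1 to both parallel lines with radius 9.6 puts P and B at H ± 9.6·n: P = (-6.40, 7.16), B = (6.40, -7.16). So B.y = -7.16.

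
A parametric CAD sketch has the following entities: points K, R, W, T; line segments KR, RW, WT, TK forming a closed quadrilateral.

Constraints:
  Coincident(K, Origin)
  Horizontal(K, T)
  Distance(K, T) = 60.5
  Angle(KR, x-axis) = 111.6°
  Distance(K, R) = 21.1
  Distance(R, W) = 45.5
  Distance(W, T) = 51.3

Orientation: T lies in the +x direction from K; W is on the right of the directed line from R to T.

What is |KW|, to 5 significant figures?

24.636

Checks: |RW| = 45.50 ✓; |WT| = 51.30 ✓.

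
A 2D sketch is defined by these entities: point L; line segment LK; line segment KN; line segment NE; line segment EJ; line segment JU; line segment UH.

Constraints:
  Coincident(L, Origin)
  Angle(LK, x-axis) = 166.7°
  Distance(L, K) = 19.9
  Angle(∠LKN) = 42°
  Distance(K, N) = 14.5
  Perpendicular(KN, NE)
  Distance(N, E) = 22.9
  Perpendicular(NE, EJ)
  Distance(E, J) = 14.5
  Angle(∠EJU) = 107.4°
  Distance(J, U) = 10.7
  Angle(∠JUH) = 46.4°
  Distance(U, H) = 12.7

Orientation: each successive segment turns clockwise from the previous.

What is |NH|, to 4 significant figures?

19.35

∠EJU = 107.4° gives JU at 136.1° from the x-axis; with |JU| = 10.7, U = (-16.08, -8.089). ∠JUH = 46.4° gives UH at 2.500° from the x-axis; with |UH| = 12.7, H = (-3.391, -7.535). Then |NH| = |H − N| = 19.35.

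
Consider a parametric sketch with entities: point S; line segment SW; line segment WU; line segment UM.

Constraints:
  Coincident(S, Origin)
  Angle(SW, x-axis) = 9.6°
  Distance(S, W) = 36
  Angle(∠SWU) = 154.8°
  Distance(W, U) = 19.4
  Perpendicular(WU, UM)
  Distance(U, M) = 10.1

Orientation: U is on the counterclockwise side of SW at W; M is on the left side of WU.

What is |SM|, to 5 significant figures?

52.236

S is at the origin; SW runs at 9.6° with length 36.0, so W = 36.0·(cos 9.6°, sin 9.6°) = (35.496, 6.0037). ∠SWU = 154.8°, so WU runs at 9.6° + (180° − 154.8°) = 34.800° from the x-axis; with |WU| = 19.4, U = W + 19.4·(cos 34.800°, sin 34.800°) = (51.426, 17.076). The perpendicularity gives UM at right angles to WU; with |UM| = 10.1 on the left of WU, M = U + 10.1·(-0.57071, 0.82115) = (45.662, 25.369). Then |SM| = |M − S| = 52.236.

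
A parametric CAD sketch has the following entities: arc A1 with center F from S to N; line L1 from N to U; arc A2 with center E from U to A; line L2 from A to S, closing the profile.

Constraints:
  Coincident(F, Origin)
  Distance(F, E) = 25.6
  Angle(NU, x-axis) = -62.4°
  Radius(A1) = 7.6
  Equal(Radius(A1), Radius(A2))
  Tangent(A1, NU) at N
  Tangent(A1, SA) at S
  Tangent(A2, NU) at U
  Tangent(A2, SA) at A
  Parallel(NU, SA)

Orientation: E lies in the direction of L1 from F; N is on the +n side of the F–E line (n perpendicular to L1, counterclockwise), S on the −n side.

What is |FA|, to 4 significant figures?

26.70

The slot axis is L1's direction at -62.4°, so u = (cos -62.4°, sin -62.4°) = (0.4633, -0.8862) and n = (−sin -62.4°, cos -62.4°) = (0.8862, 0.4633). F is at the origin and E lies 25.6 along u from F, so E = 25.6·u = (11.86, -22.69). Tangency of A1 to both parallel lines with radius 7.6 puts N and S at F ± 7.6·n: N = (6.735, 3.521), S = (-6.735, -3.521). Equal radii place U and A the same way about E: U = E + 7.6·n = (18.60, -19.17), A = E − 7.6·n = (5.125, -26.21). Then |FA| = |A − F| = 26.70.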